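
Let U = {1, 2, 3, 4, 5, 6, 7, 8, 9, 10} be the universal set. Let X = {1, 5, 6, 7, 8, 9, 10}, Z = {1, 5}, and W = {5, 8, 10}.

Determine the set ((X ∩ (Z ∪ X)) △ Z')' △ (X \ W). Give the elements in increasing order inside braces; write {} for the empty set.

{1, 8, 10}

Z ∪ X = {1, 5, 6, 7, 8, 9, 10}
X ∩ (Z ∪ X) = {1, 5, 6, 7, 8, 9, 10}
Z' = {2, 3, 4, 6, 7, 8, 9, 10}
(X ∩ (Z ∪ X)) △ Z' = {1, 2, 3, 4, 5}
((X ∩ (Z ∪ X)) △ Z')' = {6, 7, 8, 9, 10}
X \ W = {1, 6, 7, 9}
((X ∩ (Z ∪ X)) △ Z')' △ (X \ W) = {1, 8, 10}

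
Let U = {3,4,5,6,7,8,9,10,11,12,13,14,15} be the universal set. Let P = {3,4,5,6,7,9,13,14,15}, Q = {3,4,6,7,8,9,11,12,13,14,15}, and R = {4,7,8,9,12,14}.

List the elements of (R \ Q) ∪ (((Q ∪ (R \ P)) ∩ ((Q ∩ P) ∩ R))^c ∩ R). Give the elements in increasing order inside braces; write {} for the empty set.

R \ Q = {}
R \ P = {8,12}
Q ∪ (R \ P) = {3,4,6,7,8,9,11,12,13,14,15}
Q ∩ P = {3,4,6,7,9,13,14,15}
(Q ∩ P) ∩ R = {4,7,9,14}
(Q ∪ (R \ P)) ∩ ((Q ∩ P) ∩ R) = {4,7,9,14}
((Q ∪ (R \ P)) ∩ ((Q ∩ P) ∩ R))^c = {3,5,6,8,10,11,12,13,15}
((Q ∪ (R \ P)) ∩ ((Q ∩ P) ∩ R))^c ∩ R = {8,12}
(R \ Q) ∪ (((Q ∪ (R \ P)) ∩ ((Q ∩ P) ∩ R))^c ∩ R) = {8,12}

{8,12}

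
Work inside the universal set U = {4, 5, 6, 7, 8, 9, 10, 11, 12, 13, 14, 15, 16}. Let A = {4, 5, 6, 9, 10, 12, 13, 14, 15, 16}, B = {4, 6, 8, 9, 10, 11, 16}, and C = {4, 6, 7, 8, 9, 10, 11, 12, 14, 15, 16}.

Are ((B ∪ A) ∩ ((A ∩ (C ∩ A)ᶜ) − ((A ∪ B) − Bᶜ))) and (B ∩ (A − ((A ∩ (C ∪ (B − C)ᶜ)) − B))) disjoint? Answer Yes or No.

Yes

B ∪ A = {4, 5, 6, 8, 9, 10, 11, 12, 13, 14, 15, 16}
C ∩ A = {4, 6, 9, 10, 12, 14, 15, 16}
(C ∩ A)ᶜ = {5, 7, 8, 11, 13}
A ∩ (C ∩ A)ᶜ = {5, 13}
A ∪ B = {4, 5, 6, 8, 9, 10, 11, 12, 13, 14, 15, 16}
Bᶜ = {5, 7, 12, 13, 14, 15}
(A ∪ B) − Bᶜ = {4, 6, 8, 9, 10, 11, 16}
(A ∩ (C ∩ A)ᶜ) − ((A ∪ B) − Bᶜ) = {5, 13}
(B ∪ A) ∩ ((A ∩ (C ∩ A)ᶜ) − ((A ∪ B) − Bᶜ)) = {5, 13}
B − C = {}
(B − C)ᶜ = {4, 5, 6, 7, 8, 9, 10, 11, 12, 13, 14, 15, 16}
C ∪ (B − C)ᶜ = {4, 5, 6, 7, 8, 9, 10, 11, 12, 13, 14, 15, 16}
A ∩ (C ∪ (B − C)ᶜ) = {4, 5, 6, 9, 10, 12, 13, 14, 15, 16}
(A ∩ (C ∪ (B − C)ᶜ)) − B = {5, 12, 13, 14, 15}
A − ((A ∩ (C ∪ (B − C)ᶜ)) − B) = {4, 6, 9, 10, 16}
B ∩ (A − ((A ∩ (C ∪ (B − C)ᶜ)) − B)) = {4, 6, 9, 10, 16}
{5, 13} and {4, 6, 9, 10, 16} share no elements.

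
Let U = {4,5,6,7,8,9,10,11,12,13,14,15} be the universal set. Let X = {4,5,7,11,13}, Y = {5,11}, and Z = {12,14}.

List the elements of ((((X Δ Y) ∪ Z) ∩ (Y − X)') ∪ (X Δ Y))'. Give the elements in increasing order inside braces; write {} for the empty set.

X Δ Y = {4,7,13}
(X Δ Y) ∪ Z = {4,7,12,13,14}
Y − X = {}
(Y − X)' = {4,5,6,7,8,9,10,11,12,13,14,15}
((X Δ Y) ∪ Z) ∩ (Y − X)' = {4,7,12,13,14}
(((X Δ Y) ∪ Z) ∩ (Y − X)') ∪ (X Δ Y) = {4,7,12,13,14}
((((X Δ Y) ∪ Z) ∩ (Y − X)') ∪ (X Δ Y))' = {5,6,8,9,10,11,15}

{5,6,8,9,10,11,15}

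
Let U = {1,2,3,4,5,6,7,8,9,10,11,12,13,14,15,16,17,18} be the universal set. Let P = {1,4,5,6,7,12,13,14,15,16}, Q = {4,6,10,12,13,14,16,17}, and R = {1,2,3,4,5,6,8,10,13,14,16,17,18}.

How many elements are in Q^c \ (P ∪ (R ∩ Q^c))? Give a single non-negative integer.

Q^c = {1,2,3,5,7,8,9,11,15,18}
R ∩ Q^c = {1,2,3,5,8,18}
P ∪ (R ∩ Q^c) = {1,2,3,4,5,6,7,8,12,13,14,15,16,18}
Q^c \ (P ∪ (R ∩ Q^c)) = {9,11}
|Q^c \ (P ∪ (R ∩ Q^c))| = 2

2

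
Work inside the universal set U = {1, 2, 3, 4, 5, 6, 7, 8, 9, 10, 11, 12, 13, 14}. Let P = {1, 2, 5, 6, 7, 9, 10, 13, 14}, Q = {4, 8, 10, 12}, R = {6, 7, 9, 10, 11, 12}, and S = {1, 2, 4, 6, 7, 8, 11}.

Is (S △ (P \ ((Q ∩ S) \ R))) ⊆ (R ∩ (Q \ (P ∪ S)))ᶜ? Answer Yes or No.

Q ∩ S = {4, 8}
(Q ∩ S) \ R = {4, 8}
P \ ((Q ∩ S) \ R) = {1, 2, 5, 6, 7, 9, 10, 13, 14}
S △ (P \ ((Q ∩ S) \ R)) = {4, 5, 8, 9, 10, 11, 13, 14}
P ∪ S = {1, 2, 4, 5, 6, 7, 8, 9, 10, 11, 13, 14}
Q \ (P ∪ S) = {12}
R ∩ (Q \ (P ∪ S)) = {12}
(R ∩ (Q \ (P ∪ S)))ᶜ = {1, 2, 3, 4, 5, 6, 7, 8, 9, 10, 11, 13, 14}
Every element of {4, 5, 8, 9, 10, 11, 13, 14} is in {1, 2, 3, 4, 5, 6, 7, 8, 9, 10, 11, 13, 14}, so S △ (P \ ((Q ∩ S) \ R)) ⊆ (R ∩ (Q \ (P ∪ S)))ᶜ.

Yes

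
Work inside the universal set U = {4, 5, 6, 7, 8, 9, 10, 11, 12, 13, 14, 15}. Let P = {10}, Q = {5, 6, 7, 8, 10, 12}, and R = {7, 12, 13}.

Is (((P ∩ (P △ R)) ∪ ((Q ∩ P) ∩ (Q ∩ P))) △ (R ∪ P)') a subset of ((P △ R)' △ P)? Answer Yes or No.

P △ R = {7, 10, 12, 13}
P ∩ (P △ R) = {10}
Q ∩ P = {10}
(Q ∩ P) ∩ (Q ∩ P) = {10}
(P ∩ (P △ R)) ∪ ((Q ∩ P) ∩ (Q ∩ P)) = {10}
R ∪ P = {7, 10, 12, 13}
(R ∪ P)' = {4, 5, 6, 8, 9, 11, 14, 15}
((P ∩ (P △ R)) ∪ ((Q ∩ P) ∩ (Q ∩ P))) △ (R ∪ P)' = {4, 5, 6, 8, 9, 10, 11, 14, 15}
(P △ R)' = {4, 5, 6, 8, 9, 11, 14, 15}
(P △ R)' △ P = {4, 5, 6, 8, 9, 10, 11, 14, 15}
Every element of {4, 5, 6, 8, 9, 10, 11, 14, 15} is in {4, 5, 6, 8, 9, 10, 11, 14, 15}, so ((P ∩ (P △ R)) ∪ ((Q ∩ P) ∩ (Q ∩ P))) △ (R ∪ P)' ⊆ (P △ R)' △ P.

Yes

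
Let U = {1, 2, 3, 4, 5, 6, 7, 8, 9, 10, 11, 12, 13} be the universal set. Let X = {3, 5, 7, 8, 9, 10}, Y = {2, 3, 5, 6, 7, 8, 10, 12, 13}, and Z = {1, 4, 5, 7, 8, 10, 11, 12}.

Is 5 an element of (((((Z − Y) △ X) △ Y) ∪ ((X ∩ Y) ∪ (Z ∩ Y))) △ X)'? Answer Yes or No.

Yes

5 ∈ Z and 5 ∈ Y, so 5 ∉ Z − Y
5 ∉ (Z − Y) and 5 ∈ X, so 5 ∈ (Z − Y) △ X
5 ∈ ((Z − Y) △ X) and 5 ∈ Y, so 5 ∉ ((Z − Y) △ X) △ Y
5 ∈ X and 5 ∈ Y, so 5 ∈ X ∩ Y
5 ∈ Z and 5 ∈ Y, so 5 ∈ Z ∩ Y
5 ∈ (X ∩ Y) and 5 ∈ (Z ∩ Y), so 5 ∈ (X ∩ Y) ∪ (Z ∩ Y)
5 ∉ (((Z − Y) △ X) △ Y) and 5 ∈ ((X ∩ Y) ∪ (Z ∩ Y)), so 5 ∈ (((Z − Y) △ X) △ Y) ∪ ((X ∩ Y) ∪ (Z ∩ Y))
5 ∈ ((((Z − Y) △ X) △ Y) ∪ ((X ∩ Y) ∪ (Z ∩ Y))) and 5 ∈ X, so 5 ∉ ((((Z − Y) △ X) △ Y) ∪ ((X ∩ Y) ∪ (Z ∩ Y))) △ X
5 ∈ (((((Z − Y) △ X) △ Y) ∪ ((X ∩ Y) ∪ (Z ∩ Y))) △ X)' since 5 ∉ (((((Z − Y) △ X) △ Y) ∪ ((X ∩ Y) ∪ (Z ∩ Y))) △ X)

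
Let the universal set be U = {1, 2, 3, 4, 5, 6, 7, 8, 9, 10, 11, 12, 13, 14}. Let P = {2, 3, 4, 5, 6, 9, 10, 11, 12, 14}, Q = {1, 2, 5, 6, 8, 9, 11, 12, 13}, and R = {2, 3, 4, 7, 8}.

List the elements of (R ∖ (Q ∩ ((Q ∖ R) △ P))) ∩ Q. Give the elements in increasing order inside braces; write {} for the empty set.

Q ∖ R = {1, 5, 6, 9, 11, 12, 13}
(Q ∖ R) △ P = {1, 2, 3, 4, 10, 13, 14}
Q ∩ ((Q ∖ R) △ P) = {1, 2, 13}
R ∖ (Q ∩ ((Q ∖ R) △ P)) = {3, 4, 7, 8}
(R ∖ (Q ∩ ((Q ∖ R) △ P))) ∩ Q = {8}

{8}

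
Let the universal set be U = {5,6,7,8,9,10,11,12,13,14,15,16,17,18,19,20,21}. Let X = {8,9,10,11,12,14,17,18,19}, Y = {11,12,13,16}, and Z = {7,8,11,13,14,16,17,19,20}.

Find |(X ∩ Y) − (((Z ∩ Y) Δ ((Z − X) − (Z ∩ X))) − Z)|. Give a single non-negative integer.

2

X ∩ Y = {11,12}
Z ∩ Y = {11,13,16}
Z − X = {7,13,16,20}
Z ∩ X = {8,11,14,17,19}
(Z − X) − (Z ∩ X) = {7,13,16,20}
(Z ∩ Y) Δ ((Z − X) − (Z ∩ X)) = {7,11,20}
((Z ∩ Y) Δ ((Z − X) − (Z ∩ X))) − Z = {}
(X ∩ Y) − (((Z ∩ Y) Δ ((Z − X) − (Z ∩ X))) − Z) = {11,12}
|(X ∩ Y) − (((Z ∩ Y) Δ ((Z − X) − (Z ∩ X))) − Z)| = 2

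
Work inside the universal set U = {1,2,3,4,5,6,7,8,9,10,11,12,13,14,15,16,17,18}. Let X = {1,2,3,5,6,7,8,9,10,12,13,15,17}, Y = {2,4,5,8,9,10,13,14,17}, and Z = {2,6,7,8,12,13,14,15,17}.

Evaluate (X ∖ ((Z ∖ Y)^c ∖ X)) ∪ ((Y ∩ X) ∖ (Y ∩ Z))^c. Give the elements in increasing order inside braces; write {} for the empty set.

Z ∖ Y = {6,7,12,15}
(Z ∖ Y)^c = {1,2,3,4,5,8,9,10,11,13,14,16,17,18}
(Z ∖ Y)^c ∖ X = {4,11,14,16,18}
X ∖ ((Z ∖ Y)^c ∖ X) = {1,2,3,5,6,7,8,9,10,12,13,15,17}
Y ∩ X = {2,5,8,9,10,13,17}
Y ∩ Z = {2,8,13,14,17}
(Y ∩ X) ∖ (Y ∩ Z) = {5,9,10}
((Y ∩ X) ∖ (Y ∩ Z))^c = {1,2,3,4,6,7,8,11,12,13,14,15,16,17,18}
(X ∖ ((Z ∖ Y)^c ∖ X)) ∪ ((Y ∩ X) ∖ (Y ∩ Z))^c = {1,2,3,4,5,6,7,8,9,10,11,12,13,14,15,16,17,18}

{1,2,3,4,5,6,7,8,9,10,11,12,13,14,15,16,17,18}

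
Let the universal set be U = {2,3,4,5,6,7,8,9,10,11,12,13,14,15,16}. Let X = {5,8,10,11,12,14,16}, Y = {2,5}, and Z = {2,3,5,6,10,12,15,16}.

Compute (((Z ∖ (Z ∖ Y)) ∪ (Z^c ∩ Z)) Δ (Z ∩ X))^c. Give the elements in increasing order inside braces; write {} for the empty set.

{3,4,5,6,7,8,9,11,13,14,15}

Z ∖ Y = {3,6,10,12,15,16}
Z ∖ (Z ∖ Y) = {2,5}
Z^c = {4,7,8,9,11,13,14}
Z^c ∩ Z = {}
(Z ∖ (Z ∖ Y)) ∪ (Z^c ∩ Z) = {2,5}
Z ∩ X = {5,10,12,16}
((Z ∖ (Z ∖ Y)) ∪ (Z^c ∩ Z)) Δ (Z ∩ X) = {2,10,12,16}
(((Z ∖ (Z ∖ Y)) ∪ (Z^c ∩ Z)) Δ (Z ∩ X))^c = {3,4,5,6,7,8,9,11,13,14,15}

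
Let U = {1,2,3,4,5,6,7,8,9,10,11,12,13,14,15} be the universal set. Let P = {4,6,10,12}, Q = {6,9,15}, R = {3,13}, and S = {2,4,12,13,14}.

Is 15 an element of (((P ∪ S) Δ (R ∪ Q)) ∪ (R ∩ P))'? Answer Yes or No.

15 ∉ P and 15 ∉ S, so 15 ∉ P ∪ S
15 ∉ R and 15 ∈ Q, so 15 ∈ R ∪ Q
15 ∉ (P ∪ S) and 15 ∈ (R ∪ Q), so 15 ∈ (P ∪ S) Δ (R ∪ Q)
15 ∉ R and 15 ∉ P, so 15 ∉ R ∩ P
15 ∈ ((P ∪ S) Δ (R ∪ Q)) and 15 ∉ (R ∩ P), so 15 ∈ ((P ∪ S) Δ (R ∪ Q)) ∪ (R ∩ P)
15 ∉ (((P ∪ S) Δ (R ∪ Q)) ∪ (R ∩ P))' since 15 ∈ (((P ∪ S) Δ (R ∪ Q)) ∪ (R ∩ P))

No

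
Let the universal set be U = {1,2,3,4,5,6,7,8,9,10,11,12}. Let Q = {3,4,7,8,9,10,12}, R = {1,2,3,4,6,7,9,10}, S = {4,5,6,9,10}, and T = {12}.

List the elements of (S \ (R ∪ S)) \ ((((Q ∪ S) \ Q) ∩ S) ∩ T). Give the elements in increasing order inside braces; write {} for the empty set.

R ∪ S = {1,2,3,4,5,6,7,9,10}
S \ (R ∪ S) = {}
Q ∪ S = {3,4,5,6,7,8,9,10,12}
(Q ∪ S) \ Q = {5,6}
((Q ∪ S) \ Q) ∩ S = {5,6}
(((Q ∪ S) \ Q) ∩ S) ∩ T = {}
(S \ (R ∪ S)) \ ((((Q ∪ S) \ Q) ∩ S) ∩ T) = {}

{}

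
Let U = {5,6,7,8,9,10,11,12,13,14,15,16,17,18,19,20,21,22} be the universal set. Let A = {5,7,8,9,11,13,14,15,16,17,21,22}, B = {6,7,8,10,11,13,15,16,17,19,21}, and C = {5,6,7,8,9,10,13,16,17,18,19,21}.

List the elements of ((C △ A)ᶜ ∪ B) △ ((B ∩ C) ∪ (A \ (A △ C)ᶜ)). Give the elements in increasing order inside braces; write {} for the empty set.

C △ A = {6,10,11,14,15,18,19,22}
(C △ A)ᶜ = {5,7,8,9,12,13,16,17,20,21}
(C △ A)ᶜ ∪ B = {5,6,7,8,9,10,11,12,13,15,16,17,19,20,21}
B ∩ C = {6,7,8,10,13,16,17,19,21}
A △ C = {6,10,11,14,15,18,19,22}
(A △ C)ᶜ = {5,7,8,9,12,13,16,17,20,21}
A \ (A △ C)ᶜ = {11,14,15,22}
(B ∩ C) ∪ (A \ (A △ C)ᶜ) = {6,7,8,10,11,13,14,15,16,17,19,21,22}
((C △ A)ᶜ ∪ B) △ ((B ∩ C) ∪ (A \ (A △ C)ᶜ)) = {5,9,12,14,20,22}

{5,9,12,14,20,22}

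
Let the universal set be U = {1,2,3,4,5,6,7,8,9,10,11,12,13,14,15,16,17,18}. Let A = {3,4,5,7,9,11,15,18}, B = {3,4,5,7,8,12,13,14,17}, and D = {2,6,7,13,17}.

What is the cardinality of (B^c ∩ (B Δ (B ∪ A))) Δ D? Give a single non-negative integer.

9

B^c = {1,2,6,9,10,11,15,16,18}
B ∪ A = {3,4,5,7,8,9,11,12,13,14,15,17,18}
B Δ (B ∪ A) = {9,11,15,18}
B^c ∩ (B Δ (B ∪ A)) = {9,11,15,18}
(B^c ∩ (B Δ (B ∪ A))) Δ D = {2,6,7,9,11,13,15,17,18}
|(B^c ∩ (B Δ (B ∪ A))) Δ D| = 9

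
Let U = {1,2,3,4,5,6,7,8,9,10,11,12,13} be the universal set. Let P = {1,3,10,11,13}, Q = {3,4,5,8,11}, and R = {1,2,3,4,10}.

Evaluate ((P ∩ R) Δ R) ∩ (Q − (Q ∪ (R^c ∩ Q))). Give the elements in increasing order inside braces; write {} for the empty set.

P ∩ R = {1,3,10}
(P ∩ R) Δ R = {2,4}
R^c = {5,6,7,8,9,11,12,13}
R^c ∩ Q = {5,8,11}
Q ∪ (R^c ∩ Q) = {3,4,5,8,11}
Q − (Q ∪ (R^c ∩ Q)) = {}
((P ∩ R) Δ R) ∩ (Q − (Q ∪ (R^c ∩ Q))) = {}

{}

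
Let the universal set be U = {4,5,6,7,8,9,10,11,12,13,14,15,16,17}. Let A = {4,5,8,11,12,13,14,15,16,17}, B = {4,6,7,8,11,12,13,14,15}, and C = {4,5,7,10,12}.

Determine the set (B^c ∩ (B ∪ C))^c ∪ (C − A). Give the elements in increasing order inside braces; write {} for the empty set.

B^c = {5,9,10,16,17}
B ∪ C = {4,5,6,7,8,10,11,12,13,14,15}
B^c ∩ (B ∪ C) = {5,10}
(B^c ∩ (B ∪ C))^c = {4,6,7,8,9,11,12,13,14,15,16,17}
C − A = {7,10}
(B^c ∩ (B ∪ C))^c ∪ (C − A) = {4,6,7,8,9,10,11,12,13,14,15,16,17}

{4,6,7,8,9,10,11,12,13,14,15,16,17}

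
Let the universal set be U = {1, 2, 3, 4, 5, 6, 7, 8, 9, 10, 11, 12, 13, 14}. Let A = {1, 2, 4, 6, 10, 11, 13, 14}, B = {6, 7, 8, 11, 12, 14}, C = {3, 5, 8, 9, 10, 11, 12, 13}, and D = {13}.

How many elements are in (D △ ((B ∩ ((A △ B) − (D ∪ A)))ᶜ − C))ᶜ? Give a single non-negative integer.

A △ B = {1, 2, 4, 7, 8, 10, 12, 13}
D ∪ A = {1, 2, 4, 6, 10, 11, 13, 14}
(A △ B) − (D ∪ A) = {7, 8, 12}
B ∩ ((A △ B) − (D ∪ A)) = {7, 8, 12}
(B ∩ ((A △ B) − (D ∪ A)))ᶜ = {1, 2, 3, 4, 5, 6, 9, 10, 11, 13, 14}
(B ∩ ((A △ B) − (D ∪ A)))ᶜ − C = {1, 2, 4, 6, 14}
D △ ((B ∩ ((A △ B) − (D ∪ A)))ᶜ − C) = {1, 2, 4, 6, 13, 14}
(D △ ((B ∩ ((A △ B) − (D ∪ A)))ᶜ − C))ᶜ = {3, 5, 7, 8, 9, 10, 11, 12}
|(D △ ((B ∩ ((A △ B) − (D ∪ A)))ᶜ − C))ᶜ| = 8

8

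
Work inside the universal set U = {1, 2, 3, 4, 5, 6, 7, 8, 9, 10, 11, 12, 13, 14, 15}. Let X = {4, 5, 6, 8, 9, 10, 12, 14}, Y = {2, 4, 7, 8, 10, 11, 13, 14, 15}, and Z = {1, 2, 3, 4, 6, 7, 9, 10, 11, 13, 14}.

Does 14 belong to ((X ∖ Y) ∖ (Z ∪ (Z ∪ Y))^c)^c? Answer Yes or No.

Yes

14 ∈ X and 14 ∈ Y, so 14 ∉ X ∖ Y
14 ∈ Z and 14 ∈ Y, so 14 ∈ Z ∪ Y
14 ∈ Z and 14 ∈ (Z ∪ Y), so 14 ∈ Z ∪ (Z ∪ Y)
14 ∉ (Z ∪ (Z ∪ Y))^c since 14 ∈ (Z ∪ (Z ∪ Y))
14 ∉ (X ∖ Y) and 14 ∉ (Z ∪ (Z ∪ Y))^c, so 14 ∉ (X ∖ Y) ∖ (Z ∪ (Z ∪ Y))^c
14 ∈ ((X ∖ Y) ∖ (Z ∪ (Z ∪ Y))^c)^c since 14 ∉ ((X ∖ Y) ∖ (Z ∪ (Z ∪ Y))^c)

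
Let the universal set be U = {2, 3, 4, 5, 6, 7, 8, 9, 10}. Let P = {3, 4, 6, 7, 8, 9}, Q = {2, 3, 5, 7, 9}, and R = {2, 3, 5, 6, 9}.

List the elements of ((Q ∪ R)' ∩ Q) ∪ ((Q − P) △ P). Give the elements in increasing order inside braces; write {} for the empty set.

{2, 3, 4, 5, 6, 7, 8, 9}

Q ∪ R = {2, 3, 5, 6, 7, 9}
(Q ∪ R)' = {4, 8, 10}
(Q ∪ R)' ∩ Q = {}
Q − P = {2, 5}
(Q − P) △ P = {2, 3, 4, 5, 6, 7, 8, 9}
((Q ∪ R)' ∩ Q) ∪ ((Q − P) △ P) = {2, 3, 4, 5, 6, 7, 8, 9}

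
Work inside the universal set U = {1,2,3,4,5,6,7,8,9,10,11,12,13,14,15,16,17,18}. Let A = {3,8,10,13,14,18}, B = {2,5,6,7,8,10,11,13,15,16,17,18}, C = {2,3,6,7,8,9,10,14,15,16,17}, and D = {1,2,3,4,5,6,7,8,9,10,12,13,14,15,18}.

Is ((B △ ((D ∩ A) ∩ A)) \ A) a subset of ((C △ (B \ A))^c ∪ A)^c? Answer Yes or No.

D ∩ A = {3,8,10,13,14,18}
(D ∩ A) ∩ A = {3,8,10,13,14,18}
B △ ((D ∩ A) ∩ A) = {2,3,5,6,7,11,14,15,16,17}
(B △ ((D ∩ A) ∩ A)) \ A = {2,5,6,7,11,15,16,17}
B \ A = {2,5,6,7,11,15,16,17}
C △ (B \ A) = {3,5,8,9,10,11,14}
(C △ (B \ A))^c = {1,2,4,6,7,12,13,15,16,17,18}
(C △ (B \ A))^c ∪ A = {1,2,3,4,6,7,8,10,12,13,14,15,16,17,18}
((C △ (B \ A))^c ∪ A)^c = {5,9,11}
2 ∈ (B △ ((D ∩ A) ∩ A)) \ A but 2 ∉ ((C △ (B \ A))^c ∪ A)^c, so the inclusion fails.

No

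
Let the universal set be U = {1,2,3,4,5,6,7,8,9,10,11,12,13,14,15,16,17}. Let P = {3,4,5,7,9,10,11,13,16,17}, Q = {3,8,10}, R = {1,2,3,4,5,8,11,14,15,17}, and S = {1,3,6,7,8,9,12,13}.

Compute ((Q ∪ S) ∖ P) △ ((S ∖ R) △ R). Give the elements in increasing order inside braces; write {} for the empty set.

{2,3,4,5,7,9,11,13,14,15,17}

Q ∪ S = {1,3,6,7,8,9,10,12,13}
(Q ∪ S) ∖ P = {1,6,8,12}
S ∖ R = {6,7,9,12,13}
(S ∖ R) △ R = {1,2,3,4,5,6,7,8,9,11,12,13,14,15,17}
((Q ∪ S) ∖ P) △ ((S ∖ R) △ R) = {2,3,4,5,7,9,11,13,14,15,17}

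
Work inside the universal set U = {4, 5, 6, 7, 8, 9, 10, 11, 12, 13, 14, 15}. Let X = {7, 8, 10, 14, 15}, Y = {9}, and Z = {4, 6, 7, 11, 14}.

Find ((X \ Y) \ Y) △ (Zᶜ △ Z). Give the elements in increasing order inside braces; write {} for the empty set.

{4, 5, 6, 9, 11, 12, 13}

X \ Y = {7, 8, 10, 14, 15}
(X \ Y) \ Y = {7, 8, 10, 14, 15}
Zᶜ = {5, 8, 9, 10, 12, 13, 15}
Zᶜ △ Z = {4, 5, 6, 7, 8, 9, 10, 11, 12, 13, 14, 15}
((X \ Y) \ Y) △ (Zᶜ △ Z) = {4, 5, 6, 9, 11, 12, 13}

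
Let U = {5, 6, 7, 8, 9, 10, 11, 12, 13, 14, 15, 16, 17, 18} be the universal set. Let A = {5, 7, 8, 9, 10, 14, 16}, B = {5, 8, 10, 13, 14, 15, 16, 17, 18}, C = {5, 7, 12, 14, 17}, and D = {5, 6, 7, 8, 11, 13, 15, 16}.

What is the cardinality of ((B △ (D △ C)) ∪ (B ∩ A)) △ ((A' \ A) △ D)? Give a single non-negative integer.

6

D △ C = {6, 8, 11, 12, 13, 14, 15, 16, 17}
B △ (D △ C) = {5, 6, 10, 11, 12, 18}
B ∩ A = {5, 8, 10, 14, 16}
(B △ (D △ C)) ∪ (B ∩ A) = {5, 6, 8, 10, 11, 12, 14, 16, 18}
A' = {6, 11, 12, 13, 15, 17, 18}
A' \ A = {6, 11, 12, 13, 15, 17, 18}
(A' \ A) △ D = {5, 7, 8, 12, 16, 17, 18}
((B △ (D △ C)) ∪ (B ∩ A)) △ ((A' \ A) △ D) = {6, 7, 10, 11, 14, 17}
|((B △ (D △ C)) ∪ (B ∩ A)) △ ((A' \ A) △ D)| = 6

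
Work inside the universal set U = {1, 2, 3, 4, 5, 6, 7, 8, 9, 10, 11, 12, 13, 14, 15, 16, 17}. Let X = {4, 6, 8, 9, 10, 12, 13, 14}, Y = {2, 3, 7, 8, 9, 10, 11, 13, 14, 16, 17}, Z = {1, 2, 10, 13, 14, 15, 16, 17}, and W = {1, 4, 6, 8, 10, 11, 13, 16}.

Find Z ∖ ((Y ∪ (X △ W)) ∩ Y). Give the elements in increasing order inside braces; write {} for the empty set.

X △ W = {1, 9, 11, 12, 14, 16}
Y ∪ (X △ W) = {1, 2, 3, 7, 8, 9, 10, 11, 12, 13, 14, 16, 17}
(Y ∪ (X △ W)) ∩ Y = {2, 3, 7, 8, 9, 10, 11, 13, 14, 16, 17}
Z ∖ ((Y ∪ (X △ W)) ∩ Y) = {1, 15}

{1, 15}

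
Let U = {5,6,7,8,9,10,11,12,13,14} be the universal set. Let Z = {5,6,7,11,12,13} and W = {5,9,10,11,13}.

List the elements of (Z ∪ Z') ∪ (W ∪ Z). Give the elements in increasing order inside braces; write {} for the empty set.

Z' = {8,9,10,14}
Z ∪ Z' = {5,6,7,8,9,10,11,12,13,14}
W ∪ Z = {5,6,7,9,10,11,12,13}
(Z ∪ Z') ∪ (W ∪ Z) = {5,6,7,8,9,10,11,12,13,14}

{5,6,7,8,9,10,11,12,13,14}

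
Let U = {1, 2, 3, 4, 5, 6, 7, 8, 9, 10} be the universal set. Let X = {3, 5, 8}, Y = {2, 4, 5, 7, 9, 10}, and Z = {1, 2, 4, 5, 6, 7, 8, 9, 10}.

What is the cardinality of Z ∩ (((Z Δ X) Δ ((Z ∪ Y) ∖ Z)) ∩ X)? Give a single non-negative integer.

0

Z Δ X = {1, 2, 3, 4, 6, 7, 9, 10}
Z ∪ Y = {1, 2, 4, 5, 6, 7, 8, 9, 10}
(Z ∪ Y) ∖ Z = {}
(Z Δ X) Δ ((Z ∪ Y) ∖ Z) = {1, 2, 3, 4, 6, 7, 9, 10}
((Z Δ X) Δ ((Z ∪ Y) ∖ Z)) ∩ X = {3}
Z ∩ (((Z Δ X) Δ ((Z ∪ Y) ∖ Z)) ∩ X) = {}
|Z ∩ (((Z Δ X) Δ ((Z ∪ Y) ∖ Z)) ∩ X)| = 0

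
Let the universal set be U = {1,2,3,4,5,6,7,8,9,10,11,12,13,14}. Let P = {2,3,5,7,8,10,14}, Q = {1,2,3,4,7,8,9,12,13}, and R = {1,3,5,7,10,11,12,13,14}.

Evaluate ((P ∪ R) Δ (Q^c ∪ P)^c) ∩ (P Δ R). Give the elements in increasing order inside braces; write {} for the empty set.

P ∪ R = {1,2,3,5,7,8,10,11,12,13,14}
Q^c = {5,6,10,11,14}
Q^c ∪ P = {2,3,5,6,7,8,10,11,14}
(Q^c ∪ P)^c = {1,4,9,12,13}
(P ∪ R) Δ (Q^c ∪ P)^c = {2,3,4,5,7,8,9,10,11,14}
P Δ R = {1,2,8,11,12,13}
((P ∪ R) Δ (Q^c ∪ P)^c) ∩ (P Δ R) = {2,8,11}

{2,8,11}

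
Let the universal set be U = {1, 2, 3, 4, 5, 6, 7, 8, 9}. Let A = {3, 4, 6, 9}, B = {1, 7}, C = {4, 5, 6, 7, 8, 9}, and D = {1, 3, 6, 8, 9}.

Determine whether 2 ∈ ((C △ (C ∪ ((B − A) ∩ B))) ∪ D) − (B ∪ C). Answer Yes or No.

2 ∉ B and 2 ∉ A, so 2 ∉ B − A
2 ∉ (B − A) and 2 ∉ B, so 2 ∉ (B − A) ∩ B
2 ∉ C and 2 ∉ ((B − A) ∩ B), so 2 ∉ C ∪ ((B − A) ∩ B)
2 ∉ C and 2 ∉ (C ∪ ((B − A) ∩ B)), so 2 ∉ C △ (C ∪ ((B − A) ∩ B))
2 ∉ (C △ (C ∪ ((B − A) ∩ B))) and 2 ∉ D, so 2 ∉ (C △ (C ∪ ((B − A) ∩ B))) ∪ D
2 ∉ B and 2 ∉ C, so 2 ∉ B ∪ C
2 ∉ ((C △ (C ∪ ((B − A) ∩ B))) ∪ D) and 2 ∉ (B ∪ C), so 2 ∉ ((C △ (C ∪ ((B − A) ∩ B))) ∪ D) − (B ∪ C)

No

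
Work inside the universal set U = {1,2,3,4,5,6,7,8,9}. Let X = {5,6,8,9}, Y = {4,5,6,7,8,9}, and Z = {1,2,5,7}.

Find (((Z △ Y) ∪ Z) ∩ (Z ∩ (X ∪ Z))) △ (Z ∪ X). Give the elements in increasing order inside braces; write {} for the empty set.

Z △ Y = {1,2,4,6,8,9}
(Z △ Y) ∪ Z = {1,2,4,5,6,7,8,9}
X ∪ Z = {1,2,5,6,7,8,9}
Z ∩ (X ∪ Z) = {1,2,5,7}
((Z △ Y) ∪ Z) ∩ (Z ∩ (X ∪ Z)) = {1,2,5,7}
Z ∪ X = {1,2,5,6,7,8,9}
(((Z △ Y) ∪ Z) ∩ (Z ∩ (X ∪ Z))) △ (Z ∪ X) = {6,8,9}

{6,8,9}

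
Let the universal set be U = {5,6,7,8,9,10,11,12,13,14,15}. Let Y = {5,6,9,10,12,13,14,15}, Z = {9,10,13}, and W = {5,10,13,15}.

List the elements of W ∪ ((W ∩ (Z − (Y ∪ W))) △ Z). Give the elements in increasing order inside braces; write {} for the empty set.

{5,9,10,13,15}

Y ∪ W = {5,6,9,10,12,13,14,15}
Z − (Y ∪ W) = {}
W ∩ (Z − (Y ∪ W)) = {}
(W ∩ (Z − (Y ∪ W))) △ Z = {9,10,13}
W ∪ ((W ∩ (Z − (Y ∪ W))) △ Z) = {5,9,10,13,15}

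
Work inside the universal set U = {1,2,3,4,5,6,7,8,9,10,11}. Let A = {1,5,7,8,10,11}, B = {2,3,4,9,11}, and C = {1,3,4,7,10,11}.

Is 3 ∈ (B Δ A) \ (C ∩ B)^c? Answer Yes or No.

3 ∈ B and 3 ∉ A, so 3 ∈ B Δ A
3 ∈ C and 3 ∈ B, so 3 ∈ C ∩ B
3 ∉ (C ∩ B)^c since 3 ∈ (C ∩ B)
3 ∈ (B Δ A) and 3 ∉ (C ∩ B)^c, so 3 ∈ (B Δ A) \ (C ∩ B)^c

Yes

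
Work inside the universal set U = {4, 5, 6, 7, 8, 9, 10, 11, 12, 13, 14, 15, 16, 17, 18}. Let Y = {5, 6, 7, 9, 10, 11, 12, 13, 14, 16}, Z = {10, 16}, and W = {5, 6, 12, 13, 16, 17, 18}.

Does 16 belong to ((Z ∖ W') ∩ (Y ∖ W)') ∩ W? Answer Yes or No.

Yes

16 ∈ W, so 16 ∉ W'
16 ∈ Z and 16 ∉ W', so 16 ∈ Z ∖ W'
16 ∈ Y and 16 ∈ W, so 16 ∉ Y ∖ W
16 ∈ (Y ∖ W)' since 16 ∉ (Y ∖ W)
16 ∈ (Z ∖ W') and 16 ∈ (Y ∖ W)', so 16 ∈ (Z ∖ W') ∩ (Y ∖ W)'
16 ∈ ((Z ∖ W') ∩ (Y ∖ W)') and 16 ∈ W, so 16 ∈ ((Z ∖ W') ∩ (Y ∖ W)') ∩ W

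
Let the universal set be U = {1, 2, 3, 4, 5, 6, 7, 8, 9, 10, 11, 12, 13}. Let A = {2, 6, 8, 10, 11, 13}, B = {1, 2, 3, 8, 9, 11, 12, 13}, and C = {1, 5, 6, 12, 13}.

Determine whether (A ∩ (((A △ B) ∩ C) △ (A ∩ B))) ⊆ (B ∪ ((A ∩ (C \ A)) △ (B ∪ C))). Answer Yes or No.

A △ B = {1, 3, 6, 9, 10, 12}
(A △ B) ∩ C = {1, 6, 12}
A ∩ B = {2, 8, 11, 13}
((A △ B) ∩ C) △ (A ∩ B) = {1, 2, 6, 8, 11, 12, 13}
A ∩ (((A △ B) ∩ C) △ (A ∩ B)) = {2, 6, 8, 11, 13}
C \ A = {1, 5, 12}
A ∩ (C \ A) = {}
B ∪ C = {1, 2, 3, 5, 6, 8, 9, 11, 12, 13}
(A ∩ (C \ A)) △ (B ∪ C) = {1, 2, 3, 5, 6, 8, 9, 11, 12, 13}
B ∪ ((A ∩ (C \ A)) △ (B ∪ C)) = {1, 2, 3, 5, 6, 8, 9, 11, 12, 13}
Every element of {2, 6, 8, 11, 13} is in {1, 2, 3, 5, 6, 8, 9, 11, 12, 13}, so A ∩ (((A △ B) ∩ C) △ (A ∩ B)) ⊆ B ∪ ((A ∩ (C \ A)) △ (B ∪ C)).

Yes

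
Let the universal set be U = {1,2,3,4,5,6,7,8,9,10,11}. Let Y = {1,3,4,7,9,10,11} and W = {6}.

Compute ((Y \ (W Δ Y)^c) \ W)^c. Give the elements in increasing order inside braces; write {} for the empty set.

W Δ Y = {1,3,4,6,7,9,10,11}
(W Δ Y)^c = {2,5,8}
Y \ (W Δ Y)^c = {1,3,4,7,9,10,11}
(Y \ (W Δ Y)^c) \ W = {1,3,4,7,9,10,11}
((Y \ (W Δ Y)^c) \ W)^c = {2,5,6,8}

{2,5,6,8}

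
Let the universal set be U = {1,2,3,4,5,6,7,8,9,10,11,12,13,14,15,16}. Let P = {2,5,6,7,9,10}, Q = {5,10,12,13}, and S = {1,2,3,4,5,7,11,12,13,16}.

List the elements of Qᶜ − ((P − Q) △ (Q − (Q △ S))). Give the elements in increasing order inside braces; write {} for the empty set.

{1,3,4,8,11,14,15,16}

Qᶜ = {1,2,3,4,6,7,8,9,11,14,15,16}
P − Q = {2,6,7,9}
Q △ S = {1,2,3,4,7,10,11,16}
Q − (Q △ S) = {5,12,13}
(P − Q) △ (Q − (Q △ S)) = {2,5,6,7,9,12,13}
Qᶜ − ((P − Q) △ (Q − (Q △ S))) = {1,3,4,8,11,14,15,16}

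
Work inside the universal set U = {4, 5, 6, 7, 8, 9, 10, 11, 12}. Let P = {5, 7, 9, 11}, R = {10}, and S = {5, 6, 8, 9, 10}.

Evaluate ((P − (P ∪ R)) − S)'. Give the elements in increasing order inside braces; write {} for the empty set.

P ∪ R = {5, 7, 9, 10, 11}
P − (P ∪ R) = {}
(P − (P ∪ R)) − S = {}
((P − (P ∪ R)) − S)' = {4, 5, 6, 7, 8, 9, 10, 11, 12}

{4, 5, 6, 7, 8, 9, 10, 11, 12}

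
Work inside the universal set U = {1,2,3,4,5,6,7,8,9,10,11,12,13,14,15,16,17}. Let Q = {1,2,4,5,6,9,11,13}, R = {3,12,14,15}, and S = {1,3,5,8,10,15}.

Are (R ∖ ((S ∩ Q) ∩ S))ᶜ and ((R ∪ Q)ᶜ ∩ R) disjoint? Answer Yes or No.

Yes

S ∩ Q = {1,5}
(S ∩ Q) ∩ S = {1,5}
R ∖ ((S ∩ Q) ∩ S) = {3,12,14,15}
(R ∖ ((S ∩ Q) ∩ S))ᶜ = {1,2,4,5,6,7,8,9,10,11,13,16,17}
R ∪ Q = {1,2,3,4,5,6,9,11,12,13,14,15}
(R ∪ Q)ᶜ = {7,8,10,16,17}
(R ∪ Q)ᶜ ∩ R = {}
{1,2,4,5,6,7,8,9,10,11,13,16,17} and {} share no elements.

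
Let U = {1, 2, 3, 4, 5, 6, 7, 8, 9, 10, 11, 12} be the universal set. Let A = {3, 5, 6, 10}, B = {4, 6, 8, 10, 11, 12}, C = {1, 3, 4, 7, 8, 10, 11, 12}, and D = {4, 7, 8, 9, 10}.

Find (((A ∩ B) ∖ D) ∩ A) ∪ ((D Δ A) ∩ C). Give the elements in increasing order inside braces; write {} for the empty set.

{3, 4, 6, 7, 8}

A ∩ B = {6, 10}
(A ∩ B) ∖ D = {6}
((A ∩ B) ∖ D) ∩ A = {6}
D Δ A = {3, 4, 5, 6, 7, 8, 9}
(D Δ A) ∩ C = {3, 4, 7, 8}
(((A ∩ B) ∖ D) ∩ A) ∪ ((D Δ A) ∩ C) = {3, 4, 6, 7, 8}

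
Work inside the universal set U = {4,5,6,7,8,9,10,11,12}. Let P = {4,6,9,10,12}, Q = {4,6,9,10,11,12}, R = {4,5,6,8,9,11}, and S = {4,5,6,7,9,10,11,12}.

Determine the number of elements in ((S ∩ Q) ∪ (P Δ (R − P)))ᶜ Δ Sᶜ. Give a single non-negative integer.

2

S ∩ Q = {4,6,9,10,11,12}
R − P = {5,8,11}
P Δ (R − P) = {4,5,6,8,9,10,11,12}
(S ∩ Q) ∪ (P Δ (R − P)) = {4,5,6,8,9,10,11,12}
((S ∩ Q) ∪ (P Δ (R − P)))ᶜ = {7}
Sᶜ = {8}
((S ∩ Q) ∪ (P Δ (R − P)))ᶜ Δ Sᶜ = {7,8}
|((S ∩ Q) ∪ (P Δ (R − P)))ᶜ Δ Sᶜ| = 2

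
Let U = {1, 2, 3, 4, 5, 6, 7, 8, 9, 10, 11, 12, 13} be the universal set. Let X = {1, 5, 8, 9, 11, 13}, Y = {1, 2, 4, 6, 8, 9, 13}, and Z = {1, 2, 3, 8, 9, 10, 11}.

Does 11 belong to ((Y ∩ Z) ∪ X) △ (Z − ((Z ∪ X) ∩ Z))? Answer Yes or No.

Yes

11 ∉ Y and 11 ∈ Z, so 11 ∉ Y ∩ Z
11 ∉ (Y ∩ Z) and 11 ∈ X, so 11 ∈ (Y ∩ Z) ∪ X
11 ∈ Z and 11 ∈ X, so 11 ∈ Z ∪ X
11 ∈ (Z ∪ X) and 11 ∈ Z, so 11 ∈ (Z ∪ X) ∩ Z
11 ∈ Z and 11 ∈ ((Z ∪ X) ∩ Z), so 11 ∉ Z − ((Z ∪ X) ∩ Z)
11 ∈ ((Y ∩ Z) ∪ X) and 11 ∉ (Z − ((Z ∪ X) ∩ Z)), so 11 ∈ ((Y ∩ Z) ∪ X) △ (Z − ((Z ∪ X) ∩ Z))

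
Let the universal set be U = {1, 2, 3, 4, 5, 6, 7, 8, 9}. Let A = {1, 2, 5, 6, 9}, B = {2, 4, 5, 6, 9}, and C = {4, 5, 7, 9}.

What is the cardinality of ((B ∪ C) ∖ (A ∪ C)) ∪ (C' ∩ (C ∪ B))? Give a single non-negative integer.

B ∪ C = {2, 4, 5, 6, 7, 9}
A ∪ C = {1, 2, 4, 5, 6, 7, 9}
(B ∪ C) ∖ (A ∪ C) = {}
C' = {1, 2, 3, 6, 8}
C ∪ B = {2, 4, 5, 6, 7, 9}
C' ∩ (C ∪ B) = {2, 6}
((B ∪ C) ∖ (A ∪ C)) ∪ (C' ∩ (C ∪ B)) = {2, 6}
|((B ∪ C) ∖ (A ∪ C)) ∪ (C' ∩ (C ∪ B))| = 2

2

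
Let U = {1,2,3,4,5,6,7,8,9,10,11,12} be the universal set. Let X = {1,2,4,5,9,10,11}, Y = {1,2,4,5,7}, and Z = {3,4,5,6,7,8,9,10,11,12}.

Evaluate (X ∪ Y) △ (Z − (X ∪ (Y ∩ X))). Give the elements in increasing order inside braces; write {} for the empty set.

{1,2,3,4,5,6,8,9,10,11,12}

X ∪ Y = {1,2,4,5,7,9,10,11}
Y ∩ X = {1,2,4,5}
X ∪ (Y ∩ X) = {1,2,4,5,9,10,11}
Z − (X ∪ (Y ∩ X)) = {3,6,7,8,12}
(X ∪ Y) △ (Z − (X ∪ (Y ∩ X))) = {1,2,3,4,5,6,8,9,10,11,12}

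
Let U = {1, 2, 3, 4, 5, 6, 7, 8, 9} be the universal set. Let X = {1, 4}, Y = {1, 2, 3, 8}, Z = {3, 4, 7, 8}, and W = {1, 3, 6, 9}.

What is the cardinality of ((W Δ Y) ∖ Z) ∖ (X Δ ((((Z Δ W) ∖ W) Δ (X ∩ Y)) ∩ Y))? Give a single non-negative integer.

W Δ Y = {2, 6, 8, 9}
(W Δ Y) ∖ Z = {2, 6, 9}
Z Δ W = {1, 4, 6, 7, 8, 9}
(Z Δ W) ∖ W = {4, 7, 8}
X ∩ Y = {1}
((Z Δ W) ∖ W) Δ (X ∩ Y) = {1, 4, 7, 8}
(((Z Δ W) ∖ W) Δ (X ∩ Y)) ∩ Y = {1, 8}
X Δ ((((Z Δ W) ∖ W) Δ (X ∩ Y)) ∩ Y) = {4, 8}
((W Δ Y) ∖ Z) ∖ (X Δ ((((Z Δ W) ∖ W) Δ (X ∩ Y)) ∩ Y)) = {2, 6, 9}
|((W Δ Y) ∖ Z) ∖ (X Δ ((((Z Δ W) ∖ W) Δ (X ∩ Y)) ∩ Y))| = 3

3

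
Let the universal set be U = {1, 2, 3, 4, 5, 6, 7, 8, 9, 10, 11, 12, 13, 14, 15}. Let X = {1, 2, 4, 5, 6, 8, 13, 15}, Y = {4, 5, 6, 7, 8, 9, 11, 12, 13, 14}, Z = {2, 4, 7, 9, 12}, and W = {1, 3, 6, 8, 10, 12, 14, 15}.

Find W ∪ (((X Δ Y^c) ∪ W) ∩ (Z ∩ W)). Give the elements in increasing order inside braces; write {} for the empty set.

Y^c = {1, 2, 3, 10, 15}
X Δ Y^c = {3, 4, 5, 6, 8, 10, 13}
(X Δ Y^c) ∪ W = {1, 3, 4, 5, 6, 8, 10, 12, 13, 14, 15}
Z ∩ W = {12}
((X Δ Y^c) ∪ W) ∩ (Z ∩ W) = {12}
W ∪ (((X Δ Y^c) ∪ W) ∩ (Z ∩ W)) = {1, 3, 6, 8, 10, 12, 14, 15}

{1, 3, 6, 8, 10, 12, 14, 15}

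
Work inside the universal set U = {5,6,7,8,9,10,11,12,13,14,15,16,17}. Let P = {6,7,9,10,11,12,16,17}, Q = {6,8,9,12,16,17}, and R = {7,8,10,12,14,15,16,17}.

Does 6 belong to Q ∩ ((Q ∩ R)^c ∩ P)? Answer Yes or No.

Yes

6 ∈ Q and 6 ∉ R, so 6 ∉ Q ∩ R
6 ∈ (Q ∩ R)^c since 6 ∉ (Q ∩ R)
6 ∈ (Q ∩ R)^c and 6 ∈ P, so 6 ∈ (Q ∩ R)^c ∩ P
6 ∈ Q and 6 ∈ ((Q ∩ R)^c ∩ P), so 6 ∈ Q ∩ ((Q ∩ R)^c ∩ P)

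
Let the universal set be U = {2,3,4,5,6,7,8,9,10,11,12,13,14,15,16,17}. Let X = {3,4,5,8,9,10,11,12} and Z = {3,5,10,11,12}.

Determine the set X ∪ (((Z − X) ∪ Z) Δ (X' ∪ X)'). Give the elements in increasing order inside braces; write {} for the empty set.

{3,4,5,8,9,10,11,12}

Z − X = {}
(Z − X) ∪ Z = {3,5,10,11,12}
X' = {2,6,7,13,14,15,16,17}
X' ∪ X = {2,3,4,5,6,7,8,9,10,11,12,13,14,15,16,17}
(X' ∪ X)' = {}
((Z − X) ∪ Z) Δ (X' ∪ X)' = {3,5,10,11,12}
X ∪ (((Z − X) ∪ Z) Δ (X' ∪ X)') = {3,4,5,8,9,10,11,12}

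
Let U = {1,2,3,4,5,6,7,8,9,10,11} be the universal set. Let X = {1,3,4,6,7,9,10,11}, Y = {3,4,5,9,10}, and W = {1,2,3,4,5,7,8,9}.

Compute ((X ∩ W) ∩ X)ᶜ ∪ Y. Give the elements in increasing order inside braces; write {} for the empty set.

X ∩ W = {1,3,4,7,9}
(X ∩ W) ∩ X = {1,3,4,7,9}
((X ∩ W) ∩ X)ᶜ = {2,5,6,8,10,11}
((X ∩ W) ∩ X)ᶜ ∪ Y = {2,3,4,5,6,8,9,10,11}

{2,3,4,5,6,8,9,10,11}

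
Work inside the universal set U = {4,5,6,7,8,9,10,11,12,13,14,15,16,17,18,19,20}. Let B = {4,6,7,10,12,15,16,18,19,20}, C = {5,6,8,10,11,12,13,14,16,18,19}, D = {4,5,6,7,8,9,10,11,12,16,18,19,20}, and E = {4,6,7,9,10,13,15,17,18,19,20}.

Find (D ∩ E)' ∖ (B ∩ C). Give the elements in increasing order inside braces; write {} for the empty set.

{5,8,11,13,14,15,17}

D ∩ E = {4,6,7,9,10,18,19,20}
(D ∩ E)' = {5,8,11,12,13,14,15,16,17}
B ∩ C = {6,10,12,16,18,19}
(D ∩ E)' ∖ (B ∩ C) = {5,8,11,13,14,15,17}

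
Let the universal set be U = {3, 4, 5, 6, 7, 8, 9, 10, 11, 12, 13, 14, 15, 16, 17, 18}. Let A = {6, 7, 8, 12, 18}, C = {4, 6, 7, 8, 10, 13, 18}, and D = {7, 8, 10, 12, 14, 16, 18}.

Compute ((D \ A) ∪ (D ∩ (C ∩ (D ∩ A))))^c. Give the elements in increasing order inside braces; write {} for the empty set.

D \ A = {10, 14, 16}
D ∩ A = {7, 8, 12, 18}
C ∩ (D ∩ A) = {7, 8, 18}
D ∩ (C ∩ (D ∩ A)) = {7, 8, 18}
(D \ A) ∪ (D ∩ (C ∩ (D ∩ A))) = {7, 8, 10, 14, 16, 18}
((D \ A) ∪ (D ∩ (C ∩ (D ∩ A))))^c = {3, 4, 5, 6, 9, 11, 12, 13, 15, 17}

{3, 4, 5, 6, 9, 11, 12, 13, 15, 17}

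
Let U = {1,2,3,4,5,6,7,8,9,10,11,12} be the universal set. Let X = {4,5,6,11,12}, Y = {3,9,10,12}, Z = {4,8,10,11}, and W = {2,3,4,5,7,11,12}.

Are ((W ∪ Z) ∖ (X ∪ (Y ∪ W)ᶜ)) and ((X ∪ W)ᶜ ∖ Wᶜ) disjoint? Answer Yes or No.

Yes

W ∪ Z = {2,3,4,5,7,8,10,11,12}
Y ∪ W = {2,3,4,5,7,9,10,11,12}
(Y ∪ W)ᶜ = {1,6,8}
X ∪ (Y ∪ W)ᶜ = {1,4,5,6,8,11,12}
(W ∪ Z) ∖ (X ∪ (Y ∪ W)ᶜ) = {2,3,7,10}
X ∪ W = {2,3,4,5,6,7,11,12}
(X ∪ W)ᶜ = {1,8,9,10}
Wᶜ = {1,6,8,9,10}
(X ∪ W)ᶜ ∖ Wᶜ = {}
{2,3,7,10} and {} share no elements.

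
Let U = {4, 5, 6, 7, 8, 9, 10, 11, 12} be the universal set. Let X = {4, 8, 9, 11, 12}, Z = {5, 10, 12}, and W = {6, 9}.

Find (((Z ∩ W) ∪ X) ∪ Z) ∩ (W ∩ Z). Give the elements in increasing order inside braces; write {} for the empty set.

Z ∩ W = {}
(Z ∩ W) ∪ X = {4, 8, 9, 11, 12}
((Z ∩ W) ∪ X) ∪ Z = {4, 5, 8, 9, 10, 11, 12}
W ∩ Z = {}
(((Z ∩ W) ∪ X) ∪ Z) ∩ (W ∩ Z) = {}

{}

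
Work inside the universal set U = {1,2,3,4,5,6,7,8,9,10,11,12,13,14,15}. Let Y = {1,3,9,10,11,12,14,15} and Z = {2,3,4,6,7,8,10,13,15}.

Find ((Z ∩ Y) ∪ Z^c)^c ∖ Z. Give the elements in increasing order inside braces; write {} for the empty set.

Z ∩ Y = {3,10,15}
Z^c = {1,5,9,11,12,14}
(Z ∩ Y) ∪ Z^c = {1,3,5,9,10,11,12,14,15}
((Z ∩ Y) ∪ Z^c)^c = {2,4,6,7,8,13}
((Z ∩ Y) ∪ Z^c)^c ∖ Z = {}

{}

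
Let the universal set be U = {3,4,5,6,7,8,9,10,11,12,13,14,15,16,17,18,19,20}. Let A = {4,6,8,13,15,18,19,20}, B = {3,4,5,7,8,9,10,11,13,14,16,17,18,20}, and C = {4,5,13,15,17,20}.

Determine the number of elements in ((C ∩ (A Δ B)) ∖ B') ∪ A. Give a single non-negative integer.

10

A Δ B = {3,5,6,7,9,10,11,14,15,16,17,19}
C ∩ (A Δ B) = {5,15,17}
B' = {6,12,15,19}
(C ∩ (A Δ B)) ∖ B' = {5,17}
((C ∩ (A Δ B)) ∖ B') ∪ A = {4,5,6,8,13,15,17,18,19,20}
|((C ∩ (A Δ B)) ∖ B') ∪ A| = 10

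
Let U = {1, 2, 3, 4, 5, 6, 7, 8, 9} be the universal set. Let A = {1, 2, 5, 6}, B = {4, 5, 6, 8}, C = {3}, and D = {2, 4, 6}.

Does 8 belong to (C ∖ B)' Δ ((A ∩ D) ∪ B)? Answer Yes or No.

No

8 ∉ C and 8 ∈ B, so 8 ∉ C ∖ B
8 ∈ (C ∖ B)' since 8 ∉ (C ∖ B)
8 ∉ A and 8 ∉ D, so 8 ∉ A ∩ D
8 ∉ (A ∩ D) and 8 ∈ B, so 8 ∈ (A ∩ D) ∪ B
8 ∈ (C ∖ B)' and 8 ∈ ((A ∩ D) ∪ B), so 8 ∉ (C ∖ B)' Δ ((A ∩ D) ∪ B)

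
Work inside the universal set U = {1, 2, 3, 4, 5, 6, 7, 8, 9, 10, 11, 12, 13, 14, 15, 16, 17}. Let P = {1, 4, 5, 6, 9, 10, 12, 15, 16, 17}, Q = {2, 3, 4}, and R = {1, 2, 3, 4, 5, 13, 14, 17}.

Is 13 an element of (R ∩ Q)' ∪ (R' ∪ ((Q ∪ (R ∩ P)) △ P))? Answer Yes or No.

Yes

13 ∈ R and 13 ∉ Q, so 13 ∉ R ∩ Q
13 ∈ (R ∩ Q)' since 13 ∉ (R ∩ Q)
13 ∈ R, so 13 ∉ R'
13 ∈ R and 13 ∉ P, so 13 ∉ R ∩ P
13 ∉ Q and 13 ∉ (R ∩ P), so 13 ∉ Q ∪ (R ∩ P)
13 ∉ (Q ∪ (R ∩ P)) and 13 ∉ P, so 13 ∉ (Q ∪ (R ∩ P)) △ P
13 ∉ R' and 13 ∉ ((Q ∪ (R ∩ P)) △ P), so 13 ∉ R' ∪ ((Q ∪ (R ∩ P)) △ P)
13 ∈ (R ∩ Q)' and 13 ∉ (R' ∪ ((Q ∪ (R ∩ P)) △ P)), so 13 ∈ (R ∩ Q)' ∪ (R' ∪ ((Q ∪ (R ∩ P)) △ P))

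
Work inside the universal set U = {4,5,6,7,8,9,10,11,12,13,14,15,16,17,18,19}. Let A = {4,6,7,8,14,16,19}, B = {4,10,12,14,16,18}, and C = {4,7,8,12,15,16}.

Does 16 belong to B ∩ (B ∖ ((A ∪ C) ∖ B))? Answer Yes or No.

16 ∈ A and 16 ∈ C, so 16 ∈ A ∪ C
16 ∈ (A ∪ C) and 16 ∈ B, so 16 ∉ (A ∪ C) ∖ B
16 ∈ B and 16 ∉ ((A ∪ C) ∖ B), so 16 ∈ B ∖ ((A ∪ C) ∖ B)
16 ∈ B and 16 ∈ (B ∖ ((A ∪ C) ∖ B)), so 16 ∈ B ∩ (B ∖ ((A ∪ C) ∖ B))

Yes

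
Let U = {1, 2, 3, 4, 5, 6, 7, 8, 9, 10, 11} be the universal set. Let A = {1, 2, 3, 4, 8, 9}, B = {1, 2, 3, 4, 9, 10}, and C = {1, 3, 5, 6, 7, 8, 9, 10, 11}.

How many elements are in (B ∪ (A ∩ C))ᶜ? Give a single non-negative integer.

A ∩ C = {1, 3, 8, 9}
B ∪ (A ∩ C) = {1, 2, 3, 4, 8, 9, 10}
(B ∪ (A ∩ C))ᶜ = {5, 6, 7, 11}
|(B ∪ (A ∩ C))ᶜ| = 4

4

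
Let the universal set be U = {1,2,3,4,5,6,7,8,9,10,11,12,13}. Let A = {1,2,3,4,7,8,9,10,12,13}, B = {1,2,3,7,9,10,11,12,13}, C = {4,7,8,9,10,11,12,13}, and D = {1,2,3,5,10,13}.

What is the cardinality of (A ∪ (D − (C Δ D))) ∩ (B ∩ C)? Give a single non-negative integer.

C Δ D = {1,2,3,4,5,7,8,9,11,12}
D − (C Δ D) = {10,13}
A ∪ (D − (C Δ D)) = {1,2,3,4,7,8,9,10,12,13}
B ∩ C = {7,9,10,11,12,13}
(A ∪ (D − (C Δ D))) ∩ (B ∩ C) = {7,9,10,12,13}
|(A ∪ (D − (C Δ D))) ∩ (B ∩ C)| = 5

5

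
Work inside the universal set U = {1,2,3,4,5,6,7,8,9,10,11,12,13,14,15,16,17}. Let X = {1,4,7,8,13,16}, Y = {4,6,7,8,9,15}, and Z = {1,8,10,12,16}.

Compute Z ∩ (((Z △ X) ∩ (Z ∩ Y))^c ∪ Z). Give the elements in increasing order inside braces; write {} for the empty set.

Z △ X = {4,7,10,12,13}
Z ∩ Y = {8}
(Z △ X) ∩ (Z ∩ Y) = {}
((Z △ X) ∩ (Z ∩ Y))^c = {1,2,3,4,5,6,7,8,9,10,11,12,13,14,15,16,17}
((Z △ X) ∩ (Z ∩ Y))^c ∪ Z = {1,2,3,4,5,6,7,8,9,10,11,12,13,14,15,16,17}
Z ∩ (((Z △ X) ∩ (Z ∩ Y))^c ∪ Z) = {1,8,10,12,16}

{1,8,10,12,16}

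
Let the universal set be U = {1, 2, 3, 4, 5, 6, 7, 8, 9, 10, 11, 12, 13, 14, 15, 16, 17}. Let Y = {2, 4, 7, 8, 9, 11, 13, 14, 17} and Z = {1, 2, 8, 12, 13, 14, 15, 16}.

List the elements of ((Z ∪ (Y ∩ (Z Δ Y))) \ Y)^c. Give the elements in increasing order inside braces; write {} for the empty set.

Z Δ Y = {1, 4, 7, 9, 11, 12, 15, 16, 17}
Y ∩ (Z Δ Y) = {4, 7, 9, 11, 17}
Z ∪ (Y ∩ (Z Δ Y)) = {1, 2, 4, 7, 8, 9, 11, 12, 13, 14, 15, 16, 17}
(Z ∪ (Y ∩ (Z Δ Y))) \ Y = {1, 12, 15, 16}
((Z ∪ (Y ∩ (Z Δ Y))) \ Y)^c = {2, 3, 4, 5, 6, 7, 8, 9, 10, 11, 13, 14, 17}

{2, 3, 4, 5, 6, 7, 8, 9, 10, 11, 13, 14, 17}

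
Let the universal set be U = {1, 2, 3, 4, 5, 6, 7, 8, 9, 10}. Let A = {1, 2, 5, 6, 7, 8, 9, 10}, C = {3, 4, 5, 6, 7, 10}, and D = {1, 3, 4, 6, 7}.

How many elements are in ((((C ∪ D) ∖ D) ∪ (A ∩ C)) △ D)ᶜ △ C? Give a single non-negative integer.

7

C ∪ D = {1, 3, 4, 5, 6, 7, 10}
(C ∪ D) ∖ D = {5, 10}
A ∩ C = {5, 6, 7, 10}
((C ∪ D) ∖ D) ∪ (A ∩ C) = {5, 6, 7, 10}
(((C ∪ D) ∖ D) ∪ (A ∩ C)) △ D = {1, 3, 4, 5, 10}
((((C ∪ D) ∖ D) ∪ (A ∩ C)) △ D)ᶜ = {2, 6, 7, 8, 9}
((((C ∪ D) ∖ D) ∪ (A ∩ C)) △ D)ᶜ △ C = {2, 3, 4, 5, 8, 9, 10}
|((((C ∪ D) ∖ D) ∪ (A ∩ C)) △ D)ᶜ △ C| = 7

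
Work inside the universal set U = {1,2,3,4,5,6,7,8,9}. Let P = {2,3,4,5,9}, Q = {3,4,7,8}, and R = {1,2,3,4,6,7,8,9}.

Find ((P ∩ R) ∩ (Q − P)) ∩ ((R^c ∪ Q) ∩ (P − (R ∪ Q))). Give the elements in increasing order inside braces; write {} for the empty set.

P ∩ R = {2,3,4,9}
Q − P = {7,8}
(P ∩ R) ∩ (Q − P) = {}
R^c = {5}
R^c ∪ Q = {3,4,5,7,8}
R ∪ Q = {1,2,3,4,6,7,8,9}
P − (R ∪ Q) = {5}
(R^c ∪ Q) ∩ (P − (R ∪ Q)) = {5}
((P ∩ R) ∩ (Q − P)) ∩ ((R^c ∪ Q) ∩ (P − (R ∪ Q))) = {}

{}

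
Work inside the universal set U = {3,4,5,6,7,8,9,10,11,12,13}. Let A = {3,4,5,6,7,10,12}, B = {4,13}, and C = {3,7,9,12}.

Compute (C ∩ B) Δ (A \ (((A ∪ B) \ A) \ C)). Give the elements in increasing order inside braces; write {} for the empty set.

C ∩ B = {}
A ∪ B = {3,4,5,6,7,10,12,13}
(A ∪ B) \ A = {13}
((A ∪ B) \ A) \ C = {13}
A \ (((A ∪ B) \ A) \ C) = {3,4,5,6,7,10,12}
(C ∩ B) Δ (A \ (((A ∪ B) \ A) \ C)) = {3,4,5,6,7,10,12}

{3,4,5,6,7,10,12}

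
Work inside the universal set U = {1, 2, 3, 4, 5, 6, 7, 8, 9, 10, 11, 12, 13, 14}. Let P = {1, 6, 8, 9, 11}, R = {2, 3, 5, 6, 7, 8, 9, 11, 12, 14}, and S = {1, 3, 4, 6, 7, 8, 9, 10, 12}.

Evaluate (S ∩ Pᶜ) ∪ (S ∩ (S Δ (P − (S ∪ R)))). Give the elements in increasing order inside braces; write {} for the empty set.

{1, 3, 4, 6, 7, 8, 9, 10, 12}

Pᶜ = {2, 3, 4, 5, 7, 10, 12, 13, 14}
S ∩ Pᶜ = {3, 4, 7, 10, 12}
S ∪ R = {1, 2, 3, 4, 5, 6, 7, 8, 9, 10, 11, 12, 14}
P − (S ∪ R) = {}
S Δ (P − (S ∪ R)) = {1, 3, 4, 6, 7, 8, 9, 10, 12}
S ∩ (S Δ (P − (S ∪ R))) = {1, 3, 4, 6, 7, 8, 9, 10, 12}
(S ∩ Pᶜ) ∪ (S ∩ (S Δ (P − (S ∪ R)))) = {1, 3, 4, 6, 7, 8, 9, 10, 12}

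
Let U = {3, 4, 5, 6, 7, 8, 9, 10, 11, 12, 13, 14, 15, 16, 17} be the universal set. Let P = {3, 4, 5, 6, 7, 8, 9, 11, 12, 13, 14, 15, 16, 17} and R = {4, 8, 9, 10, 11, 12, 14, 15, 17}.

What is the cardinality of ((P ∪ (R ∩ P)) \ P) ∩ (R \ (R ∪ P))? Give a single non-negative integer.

0

R ∩ P = {4, 8, 9, 11, 12, 14, 15, 17}
P ∪ (R ∩ P) = {3, 4, 5, 6, 7, 8, 9, 11, 12, 13, 14, 15, 16, 17}
(P ∪ (R ∩ P)) \ P = {}
R ∪ P = {3, 4, 5, 6, 7, 8, 9, 10, 11, 12, 13, 14, 15, 16, 17}
R \ (R ∪ P) = {}
((P ∪ (R ∩ P)) \ P) ∩ (R \ (R ∪ P)) = {}
|((P ∪ (R ∩ P)) \ P) ∩ (R \ (R ∪ P))| = 0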